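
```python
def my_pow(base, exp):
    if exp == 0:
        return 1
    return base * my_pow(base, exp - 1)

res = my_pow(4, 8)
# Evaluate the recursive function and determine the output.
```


my_pow(4, 8)
= 4 * my_pow(4, 7)
= 4 * 4 * my_pow(4, 6)
= 4 * 4 * 4 * my_pow(4, 5)
= 4 * 4 * 4 * 4 * my_pow(4, 4)
= 4 * 4 * 4 * 4 * 4 * my_pow(4, 3)
= 4 * 4 * 4 * 4 * 4 * 4 * my_pow(4, 2)
= 4 * 4 * 4 * 4 * 4 * 4 * 4 * my_pow(4, 1)
= 4 * 4 * 4 * 4 * 4 * 4 * 4 * 4 * my_pow(4, 0)
= 4 * 4 * 4 * 4 * 4 * 4 * 4 * 4 * 1
= 65536


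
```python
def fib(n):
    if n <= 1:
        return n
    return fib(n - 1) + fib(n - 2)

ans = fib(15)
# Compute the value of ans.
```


fib(15)
= fib(14) + fib(13)
= (fib(13) + fib(12)) + fib(13)
Computing bottom-up: fib(0)=0, fib(1)=1, fib(2)=1, fib(3)=2, fib(4)=3, fib(5)=5, fib(6)=8, fib(7)=13, fib(8)=21, fib(9)=34, fib(10)=55, fib(11)=89, fib(12)=144, fib(13)=233, fib(14)=377, fib(15)=610
= 610


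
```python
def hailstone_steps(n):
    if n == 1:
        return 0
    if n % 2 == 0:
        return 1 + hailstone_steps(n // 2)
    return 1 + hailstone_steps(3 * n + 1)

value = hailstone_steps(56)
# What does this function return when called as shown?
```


hailstone_steps(56)
56 is even -> hailstone_steps(28)
28 is even -> hailstone_steps(14)
14 is even -> hailstone_steps(7)
7 is odd -> 3*7+1 = 22 -> hailstone_steps(22)
22 is even -> hailstone_steps(11)
11 is odd -> 3*11+1 = 34 -> hailstone_steps(34)
34 is even -> hailstone_steps(17)
17 is odd -> 3*17+1 = 52 -> hailstone_steps(52)
52 is even -> hailstone_steps(26)
26 is even -> hailstone_steps(13)
13 is odd -> 3*13+1 = 40 -> hailstone_steps(40)
40 is even -> hailstone_steps(20)
20 is even -> hailstone_steps(10)
10 is even -> hailstone_steps(5)
5 is odd -> 3*5+1 = 16 -> hailstone_steps(16)
16 is even -> hailstone_steps(8)
8 is even -> hailstone_steps(4)
4 is even -> hailstone_steps(2)
2 is even -> hailstone_steps(1)
Reached 1 after 19 steps
= 19


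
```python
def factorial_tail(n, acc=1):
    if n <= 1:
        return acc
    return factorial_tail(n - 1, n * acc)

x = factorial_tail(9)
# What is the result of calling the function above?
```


factorial_tail(9, 1)
= factorial_tail(8, 9 * 1) = factorial_tail(8, 9)
= factorial_tail(7, 8 * 9) = factorial_tail(7, 72)
= factorial_tail(6, 7 * 72) = factorial_tail(6, 504)
= factorial_tail(5, 6 * 504) = factorial_tail(5, 3024)
= factorial_tail(4, 5 * 3024) = factorial_tail(4, 15120)
= factorial_tail(3, 4 * 15120) = factorial_tail(3, 60480)
= factorial_tail(2, 3 * 60480) = factorial_tail(2, 181440)
= factorial_tail(1, 2 * 181440) = factorial_tail(1, 362880)
n <= 1, return acc = 362880


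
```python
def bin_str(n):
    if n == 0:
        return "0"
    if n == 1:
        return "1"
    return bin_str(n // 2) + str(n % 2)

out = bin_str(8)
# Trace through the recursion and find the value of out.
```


bin_str(8)
= bin_str(4) + "0"
= bin_str(2) + "0" + "0"
= bin_str(1) + "0" + "0" + "0"
= "1" + "0" + "0" + "0"
= "1000"


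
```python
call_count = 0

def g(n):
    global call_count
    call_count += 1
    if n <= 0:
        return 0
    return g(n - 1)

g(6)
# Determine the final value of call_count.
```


g(6) calls g(5) calls ... calls g(0)
Total calls: 6 + 1 (for base case) = 7


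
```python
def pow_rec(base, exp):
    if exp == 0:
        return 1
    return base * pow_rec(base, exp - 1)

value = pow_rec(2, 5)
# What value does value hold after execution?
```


pow_rec(2, 5)
= 2 * pow_rec(2, 4)
= 2 * 2 * pow_rec(2, 3)
= 2 * 2 * 2 * pow_rec(2, 2)
= 2 * 2 * 2 * 2 * pow_rec(2, 1)
= 2 * 2 * 2 * 2 * 2 * pow_rec(2, 0)
= 2 * 2 * 2 * 2 * 2 * 1
= 32


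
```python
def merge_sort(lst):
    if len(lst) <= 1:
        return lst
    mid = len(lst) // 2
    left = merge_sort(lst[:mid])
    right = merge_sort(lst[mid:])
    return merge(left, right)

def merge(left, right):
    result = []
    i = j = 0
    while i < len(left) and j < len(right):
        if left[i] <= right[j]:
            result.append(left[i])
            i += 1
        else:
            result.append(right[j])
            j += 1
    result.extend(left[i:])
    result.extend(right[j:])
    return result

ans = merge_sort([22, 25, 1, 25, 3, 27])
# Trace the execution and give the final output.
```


merge_sort([22, 25, 1, 25, 3, 27])
Split into [22, 25, 1] and [25, 3, 27]
Left sorted: [1, 22, 25]
Right sorted: [3, 25, 27]
Merge [1, 22, 25] and [3, 25, 27]
= [1, 3, 22, 25, 25, 27]


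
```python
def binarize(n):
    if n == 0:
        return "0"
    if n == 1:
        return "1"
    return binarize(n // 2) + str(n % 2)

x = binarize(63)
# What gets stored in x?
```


binarize(63)
= binarize(31) + "1"
= binarize(15) + "1" + "1"
= binarize(7) + "1" + "1" + "1"
= binarize(3) + "1" + "1" + "1" + "1"
= binarize(1) + "1" + "1" + "1" + "1" + "1"
= "1" + "1" + "1" + "1" + "1" + "1"
= "111111"


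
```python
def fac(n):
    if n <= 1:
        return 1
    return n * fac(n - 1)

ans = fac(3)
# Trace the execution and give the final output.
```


fac(3)
= 3 * fac(2)
= 3 * 2 * fac(1)
= 3 * 2 * 1
= 6


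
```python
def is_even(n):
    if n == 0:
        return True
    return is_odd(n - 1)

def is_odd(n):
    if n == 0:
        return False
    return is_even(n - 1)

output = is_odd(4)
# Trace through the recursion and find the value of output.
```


is_odd(4)
= is_even(3)
= is_odd(2)
= is_even(1)
= is_odd(0)
n == 0: return False
= False


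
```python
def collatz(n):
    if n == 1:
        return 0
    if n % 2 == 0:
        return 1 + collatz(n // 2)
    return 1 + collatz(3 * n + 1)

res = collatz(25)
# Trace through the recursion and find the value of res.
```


collatz(25)
25 is odd -> 3*25+1 = 76 -> collatz(76)
76 is even -> collatz(38)
38 is even -> collatz(19)
19 is odd -> 3*19+1 = 58 -> collatz(58)
58 is even -> collatz(29)
29 is odd -> 3*29+1 = 88 -> collatz(88)
88 is even -> collatz(44)
44 is even -> collatz(22)
22 is even -> collatz(11)
11 is odd -> 3*11+1 = 34 -> collatz(34)
34 is even -> collatz(17)
17 is odd -> 3*17+1 = 52 -> collatz(52)
52 is even -> collatz(26)
26 is even -> collatz(13)
13 is odd -> 3*13+1 = 40 -> collatz(40)
40 is even -> collatz(20)
20 is even -> collatz(10)
10 is even -> collatz(5)
5 is odd -> 3*5+1 = 16 -> collatz(16)
16 is even -> collatz(8)
8 is even -> collatz(4)
4 is even -> collatz(2)
2 is even -> collatz(1)
Reached 1 after 23 steps
= 23


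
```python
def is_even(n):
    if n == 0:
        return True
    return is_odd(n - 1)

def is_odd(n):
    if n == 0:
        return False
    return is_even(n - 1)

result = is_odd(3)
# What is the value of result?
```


is_odd(3)
= is_even(2)
= is_odd(1)
= is_even(0)
n == 0: return True
= True


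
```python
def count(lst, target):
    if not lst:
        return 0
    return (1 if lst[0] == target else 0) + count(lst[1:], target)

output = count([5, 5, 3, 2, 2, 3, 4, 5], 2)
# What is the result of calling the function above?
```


count([5, 5, 3, 2, 2, 3, 4, 5], 2)
lst[0]=5 != 2: 0 + count([5, 3, 2, 2, 3, 4, 5], 2)
lst[0]=5 != 2: 0 + count([3, 2, 2, 3, 4, 5], 2)
lst[0]=3 != 2: 0 + count([2, 2, 3, 4, 5], 2)
lst[0]=2 == 2: 1 + count([2, 3, 4, 5], 2)
lst[0]=2 == 2: 1 + count([3, 4, 5], 2)
lst[0]=3 != 2: 0 + count([4, 5], 2)
lst[0]=4 != 2: 0 + count([5], 2)
lst[0]=5 != 2: 0 + count([], 2)
= 2


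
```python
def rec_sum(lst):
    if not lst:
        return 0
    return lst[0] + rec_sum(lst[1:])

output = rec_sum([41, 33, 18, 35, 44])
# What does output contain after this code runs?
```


rec_sum([41, 33, 18, 35, 44])
= 41 + rec_sum([33, 18, 35, 44])
= 41 + 33 + rec_sum([18, 35, 44])
= 41 + 33 + 18 + rec_sum([35, 44])
= 41 + 33 + 18 + 35 + rec_sum([44])
= 41 + 33 + 18 + 35 + 44 + rec_sum([])
= 41 + 33 + 18 + 35 + 44 + 0
= 171


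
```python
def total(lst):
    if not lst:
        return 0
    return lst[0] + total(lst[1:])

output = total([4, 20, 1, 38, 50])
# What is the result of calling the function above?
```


total([4, 20, 1, 38, 50])
= 4 + total([20, 1, 38, 50])
= 4 + 20 + total([1, 38, 50])
= 4 + 20 + 1 + total([38, 50])
= 4 + 20 + 1 + 38 + total([50])
= 4 + 20 + 1 + 38 + 50 + total([])
= 4 + 20 + 1 + 38 + 50 + 0
= 113


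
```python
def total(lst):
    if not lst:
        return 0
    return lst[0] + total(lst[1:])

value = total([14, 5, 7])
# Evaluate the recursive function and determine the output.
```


total([14, 5, 7])
= 14 + total([5, 7])
= 14 + 5 + total([7])
= 14 + 5 + 7 + total([])
= 14 + 5 + 7 + 0
= 26


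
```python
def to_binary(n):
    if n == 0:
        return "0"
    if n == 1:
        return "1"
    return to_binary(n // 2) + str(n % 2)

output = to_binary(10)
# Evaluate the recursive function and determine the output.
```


to_binary(10)
= to_binary(5) + "0"
= to_binary(2) + "1" + "0"
= to_binary(1) + "0" + "1" + "0"
= "1" + "0" + "1" + "0"
= "1010"


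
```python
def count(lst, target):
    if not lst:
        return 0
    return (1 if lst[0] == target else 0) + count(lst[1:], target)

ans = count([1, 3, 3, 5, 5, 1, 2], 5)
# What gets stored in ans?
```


count([1, 3, 3, 5, 5, 1, 2], 5)
lst[0]=1 != 5: 0 + count([3, 3, 5, 5, 1, 2], 5)
lst[0]=3 != 5: 0 + count([3, 5, 5, 1, 2], 5)
lst[0]=3 != 5: 0 + count([5, 5, 1, 2], 5)
lst[0]=5 == 5: 1 + count([5, 1, 2], 5)
lst[0]=5 == 5: 1 + count([1, 2], 5)
lst[0]=1 != 5: 0 + count([2], 5)
lst[0]=2 != 5: 0 + count([], 5)
= 2


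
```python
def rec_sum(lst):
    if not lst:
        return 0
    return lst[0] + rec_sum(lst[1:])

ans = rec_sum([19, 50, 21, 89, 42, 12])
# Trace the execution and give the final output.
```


rec_sum([19, 50, 21, 89, 42, 12])
= 19 + rec_sum([50, 21, 89, 42, 12])
= 19 + 50 + rec_sum([21, 89, 42, 12])
= 19 + 50 + 21 + rec_sum([89, 42, 12])
= 19 + 50 + 21 + 89 + rec_sum([42, 12])
= 19 + 50 + 21 + 89 + 42 + rec_sum([12])
= 19 + 50 + 21 + 89 + 42 + 12 + rec_sum([])
= 19 + 50 + 21 + 89 + 42 + 12 + 0
= 233


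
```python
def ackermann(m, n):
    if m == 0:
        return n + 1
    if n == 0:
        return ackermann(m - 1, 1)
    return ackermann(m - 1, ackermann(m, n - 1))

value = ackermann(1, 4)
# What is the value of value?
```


ackermann(1, 4)
= ackermann(0, ackermann(1, 3))
First compute ackermann(1, 3) = 5
= ackermann(0, 5)
= 6


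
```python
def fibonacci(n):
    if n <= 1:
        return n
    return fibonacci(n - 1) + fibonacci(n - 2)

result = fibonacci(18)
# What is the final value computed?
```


fibonacci(18)
= fibonacci(17) + fibonacci(16)
= (fibonacci(16) + fibonacci(15)) + fibonacci(16)
Computing bottom-up: fibonacci(0)=0, fibonacci(1)=1, fibonacci(2)=1, fibonacci(3)=2, fibonacci(4)=3, fibonacci(5)=5, fibonacci(6)=8, fibonacci(7)=13, fibonacci(8)=21, fibonacci(9)=34, fibonacci(10)=55, fibonacci(11)=89, fibonacci(12)=144, fibonacci(13)=233, fibonacci(14)=377, fibonacci(15)=610, fibonacci(16)=987, fibonacci(17)=1597, fibonacci(18)=2584
= 2584


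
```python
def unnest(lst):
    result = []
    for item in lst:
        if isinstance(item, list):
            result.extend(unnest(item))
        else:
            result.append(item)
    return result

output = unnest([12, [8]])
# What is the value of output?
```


unnest([12, [8]])
Processing each element:
  12 is not a list -> append 12
  [8] is a list -> unnest recursively -> [8]
= [12, 8]


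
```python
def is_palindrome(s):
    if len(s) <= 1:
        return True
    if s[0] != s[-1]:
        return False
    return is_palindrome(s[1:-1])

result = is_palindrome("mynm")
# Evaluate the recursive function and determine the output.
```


is_palindrome("mynm")
"mynm": s[0]='m' == s[-1]='m' -> is_palindrome("yn")
"yn": s[0]='y' != s[-1]='n' -> False
= False


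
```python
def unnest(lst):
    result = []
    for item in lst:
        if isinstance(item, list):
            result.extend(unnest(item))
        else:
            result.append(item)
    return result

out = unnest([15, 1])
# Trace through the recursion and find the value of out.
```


unnest([15, 1])
Processing each element:
  15 is not a list -> append 15
  1 is not a list -> append 1
= [15, 1]


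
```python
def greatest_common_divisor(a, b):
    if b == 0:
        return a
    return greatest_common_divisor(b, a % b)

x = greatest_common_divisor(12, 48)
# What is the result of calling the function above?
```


greatest_common_divisor(12, 48)
= greatest_common_divisor(48, 12 % 48) = greatest_common_divisor(48, 12)
= greatest_common_divisor(12, 48 % 12) = greatest_common_divisor(12, 0)
b == 0, return a = 12


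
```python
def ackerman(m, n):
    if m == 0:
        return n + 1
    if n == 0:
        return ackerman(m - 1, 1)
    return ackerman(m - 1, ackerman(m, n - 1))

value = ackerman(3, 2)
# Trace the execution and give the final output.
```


ackerman(3, 2)
= ackerman(2, ackerman(3, 1))
First compute ackerman(3, 1) = 13
= ackerman(2, 13)
= 29


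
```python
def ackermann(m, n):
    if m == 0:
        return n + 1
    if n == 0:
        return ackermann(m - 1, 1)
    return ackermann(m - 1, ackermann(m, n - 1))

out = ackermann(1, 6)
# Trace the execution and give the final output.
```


ackermann(1, 6)
= ackermann(0, ackermann(1, 5))
First compute ackermann(1, 5) = 7
= ackermann(0, 7)
= 8


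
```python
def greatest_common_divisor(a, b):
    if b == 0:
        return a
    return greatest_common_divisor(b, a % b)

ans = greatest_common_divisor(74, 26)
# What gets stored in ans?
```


greatest_common_divisor(74, 26)
= greatest_common_divisor(26, 74 % 26) = greatest_common_divisor(26, 22)
= greatest_common_divisor(22, 26 % 22) = greatest_common_divisor(22, 4)
= greatest_common_divisor(4, 22 % 4) = greatest_common_divisor(4, 2)
= greatest_common_divisor(2, 4 % 2) = greatest_common_divisor(2, 0)
b == 0, return a = 2


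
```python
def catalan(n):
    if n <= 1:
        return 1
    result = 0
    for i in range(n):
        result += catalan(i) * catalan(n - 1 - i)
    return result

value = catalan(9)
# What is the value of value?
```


catalan(9)
= sum of catalan(i) * catalan(9-1-i) for i in 0..8
First compute sub-values bottom-up:
  catalan(0) = 1, catalan(1) = 1
  catalan(2) = 1*1 + 1*1 = 2
  catalan(3) = 1*2 + 1*1 + 2*1 = 5
  catalan(4) = 1*5 + 1*2 + 2*1 + 5*1 = 14
  catalan(5) = 1*14 + 1*5 + 2*2 + 5*1 + 14*1 = 42
  catalan(6) = 1*42 + 1*14 + 2*5 + 5*2 + 14*1 + 42*1 = 132
  catalan(7) = 1*132 + 1*42 + 2*14 + 5*5 + 14*2 + 42*1 + 132*1 = 429
  catalan(8) = 1*429 + 1*132 + 2*42 + 5*14 + 14*5 + 42*2 + 132*1 + 429*1 = 1430
Now catalan(9):
  catalan(0)*catalan(8) = 1*1430 = 1430
  catalan(1)*catalan(7) = 1*429 = 429
  catalan(2)*catalan(6) = 2*132 = 264
  catalan(3)*catalan(5) = 5*42 = 210
  catalan(4)*catalan(4) = 14*14 = 196
  catalan(5)*catalan(3) = 42*5 = 210
  catalan(6)*catalan(2) = 132*2 = 264
  catalan(7)*catalan(1) = 429*1 = 429
  catalan(8)*catalan(0) = 1430*1 = 1430
= 1430 + 429 + 264 + 210 + 196 + 210 + 264 + 429 + 1430
= 4862


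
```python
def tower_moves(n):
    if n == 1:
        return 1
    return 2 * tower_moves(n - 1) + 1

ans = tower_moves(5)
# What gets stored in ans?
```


tower_moves(5)
= 2 * tower_moves(4) + 1
= 2 * (2 * tower_moves(3) + 1) + 1
= 2 * (2 * (2 * tower_moves(2) + 1) + 1) + 1
= 2 * (2 * (2 * (2 * tower_moves(1) + 1) + 1) + 1) + 1
Now compute bottom-up:
tower_moves(1) = 1
tower_moves(2) = 2 * 1 + 1 = 3
tower_moves(3) = 2 * 3 + 1 = 7
tower_moves(4) = 2 * 7 + 1 = 15
tower_moves(5) = 2 * 15 + 1 = 31
= 31


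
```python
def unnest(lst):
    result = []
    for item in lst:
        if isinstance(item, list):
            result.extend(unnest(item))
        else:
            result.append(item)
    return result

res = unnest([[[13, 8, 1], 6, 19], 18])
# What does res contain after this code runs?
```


unnest([[[13, 8, 1], 6, 19], 18])
Processing each element:
  [[13, 8, 1], 6, 19] is a list -> unnest recursively -> [13, 8, 1, 6, 19]
  18 is not a list -> append 18
= [13, 8, 1, 6, 19, 18]


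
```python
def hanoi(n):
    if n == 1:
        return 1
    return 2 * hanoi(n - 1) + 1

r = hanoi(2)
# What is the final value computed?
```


hanoi(2)
= 2 * hanoi(1) + 1
Now compute bottom-up:
hanoi(1) = 1
hanoi(2) = 2 * 1 + 1 = 3
= 3


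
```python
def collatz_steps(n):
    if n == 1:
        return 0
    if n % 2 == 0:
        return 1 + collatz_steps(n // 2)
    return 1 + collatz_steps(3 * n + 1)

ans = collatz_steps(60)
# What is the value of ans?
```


collatz_steps(60)
60 is even -> collatz_steps(30)
30 is even -> collatz_steps(15)
15 is odd -> 3*15+1 = 46 -> collatz_steps(46)
46 is even -> collatz_steps(23)
23 is odd -> 3*23+1 = 70 -> collatz_steps(70)
70 is even -> collatz_steps(35)
35 is odd -> 3*35+1 = 106 -> collatz_steps(106)
106 is even -> collatz_steps(53)
53 is odd -> 3*53+1 = 160 -> collatz_steps(160)
160 is even -> collatz_steps(80)
80 is even -> collatz_steps(40)
40 is even -> collatz_steps(20)
20 is even -> collatz_steps(10)
10 is even -> collatz_steps(5)
5 is odd -> 3*5+1 = 16 -> collatz_steps(16)
16 is even -> collatz_steps(8)
8 is even -> collatz_steps(4)
4 is even -> collatz_steps(2)
2 is even -> collatz_steps(1)
Reached 1 after 19 steps
= 19


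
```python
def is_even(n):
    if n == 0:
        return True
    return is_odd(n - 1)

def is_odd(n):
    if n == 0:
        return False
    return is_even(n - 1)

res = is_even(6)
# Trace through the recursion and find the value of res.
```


is_even(6)
= is_odd(5)
= is_even(4)
= is_odd(3)
= is_even(2)
= is_odd(1)
= is_even(0)
n == 0: return True
= True


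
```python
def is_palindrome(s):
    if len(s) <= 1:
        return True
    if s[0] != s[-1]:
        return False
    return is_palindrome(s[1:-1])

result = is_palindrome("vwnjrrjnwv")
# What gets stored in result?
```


is_palindrome("vwnjrrjnwv")
"vwnjrrjnwv": s[0]='v' == s[-1]='v' -> is_palindrome("wnjrrjnw")
"wnjrrjnw": s[0]='w' == s[-1]='w' -> is_palindrome("njrrjn")
"njrrjn": s[0]='n' == s[-1]='n' -> is_palindrome("jrrj")
"jrrj": s[0]='j' == s[-1]='j' -> is_palindrome("rr")
"rr": s[0]='r' == s[-1]='r' -> is_palindrome("")
"": len <= 1 -> True
= True


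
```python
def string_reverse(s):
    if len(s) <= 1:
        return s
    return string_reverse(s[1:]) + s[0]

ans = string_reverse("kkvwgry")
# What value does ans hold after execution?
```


string_reverse("kkvwgry")
= string_reverse("kvwgry") + "k"
= string_reverse("vwgry") + "k" + "k"
= string_reverse("wgry") + "v" + "k" + "k"
= string_reverse("gry") + "w" + "v" + "k" + "k"
= string_reverse("ry") + "g" + "w" + "v" + "k" + "k"
= string_reverse("y") + "r" + "g" + "w" + "v" + "k" + "k"
= "y" + "r" + "g" + "w" + "v" + "k" + "k"
= "yrgwvkk"


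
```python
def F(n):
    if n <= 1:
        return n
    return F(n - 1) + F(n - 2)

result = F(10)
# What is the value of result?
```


F(10)
= F(9) + F(8)
= (F(8) + F(7)) + F(8)
Computing bottom-up: F(0)=0, F(1)=1, F(2)=1, F(3)=2, F(4)=3, F(5)=5, F(6)=8, F(7)=13, F(8)=21, F(9)=34, F(10)=55
= 55


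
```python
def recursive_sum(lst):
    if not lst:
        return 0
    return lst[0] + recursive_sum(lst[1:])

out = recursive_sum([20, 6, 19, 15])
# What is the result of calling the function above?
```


recursive_sum([20, 6, 19, 15])
= 20 + recursive_sum([6, 19, 15])
= 20 + 6 + recursive_sum([19, 15])
= 20 + 6 + 19 + recursive_sum([15])
= 20 + 6 + 19 + 15 + recursive_sum([])
= 20 + 6 + 19 + 15 + 0
= 60


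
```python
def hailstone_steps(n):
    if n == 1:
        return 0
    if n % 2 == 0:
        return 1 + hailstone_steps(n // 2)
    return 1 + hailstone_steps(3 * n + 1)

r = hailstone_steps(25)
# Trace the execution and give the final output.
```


hailstone_steps(25)
25 is odd -> 3*25+1 = 76 -> hailstone_steps(76)
76 is even -> hailstone_steps(38)
38 is even -> hailstone_steps(19)
19 is odd -> 3*19+1 = 58 -> hailstone_steps(58)
58 is even -> hailstone_steps(29)
29 is odd -> 3*29+1 = 88 -> hailstone_steps(88)
88 is even -> hailstone_steps(44)
44 is even -> hailstone_steps(22)
22 is even -> hailstone_steps(11)
11 is odd -> 3*11+1 = 34 -> hailstone_steps(34)
34 is even -> hailstone_steps(17)
17 is odd -> 3*17+1 = 52 -> hailstone_steps(52)
52 is even -> hailstone_steps(26)
26 is even -> hailstone_steps(13)
13 is odd -> 3*13+1 = 40 -> hailstone_steps(40)
40 is even -> hailstone_steps(20)
20 is even -> hailstone_steps(10)
10 is even -> hailstone_steps(5)
5 is odd -> 3*5+1 = 16 -> hailstone_steps(16)
16 is even -> hailstone_steps(8)
8 is even -> hailstone_steps(4)
4 is even -> hailstone_steps(2)
2 is even -> hailstone_steps(1)
Reached 1 after 23 steps
= 23


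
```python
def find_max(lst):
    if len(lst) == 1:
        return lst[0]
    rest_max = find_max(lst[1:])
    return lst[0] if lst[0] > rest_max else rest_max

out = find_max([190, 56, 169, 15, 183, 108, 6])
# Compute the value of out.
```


find_max([190, 56, 169, 15, 183, 108, 6])
= compare 190 with find_max([56, 169, 15, 183, 108, 6])
= compare 56 with find_max([169, 15, 183, 108, 6])
= compare 169 with find_max([15, 183, 108, 6])
= compare 15 with find_max([183, 108, 6])
= compare 183 with find_max([108, 6])
= compare 108 with find_max([6])
Base: find_max([6]) = 6
compare 108 with 6: max = 108
compare 183 with 108: max = 183
compare 15 with 183: max = 183
compare 169 with 183: max = 183
compare 56 with 183: max = 183
compare 190 with 183: max = 190
= 190


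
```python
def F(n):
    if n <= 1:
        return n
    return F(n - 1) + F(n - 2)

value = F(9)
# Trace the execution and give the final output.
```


F(9)
= F(8) + F(7)
= (F(7) + F(6)) + F(7)
Computing bottom-up: F(0)=0, F(1)=1, F(2)=1, F(3)=2, F(4)=3, F(5)=5, F(6)=8, F(7)=13, F(8)=21, F(9)=34
= 34


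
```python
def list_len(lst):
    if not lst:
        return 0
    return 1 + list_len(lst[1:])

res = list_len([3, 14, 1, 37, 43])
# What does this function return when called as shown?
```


list_len([3, 14, 1, 37, 43])
= 1 + list_len([14, 1, 37, 43])
= 1 + 1 + list_len([1, 37, 43])
= 1 + 1 + 1 + list_len([37, 43])
= 1 + 1 + 1 + 1 + list_len([43])
= 1 + 1 + 1 + 1 + 1 + list_len([])
= 1 + 1 + 1 + 1 + 1 + 0
= 5


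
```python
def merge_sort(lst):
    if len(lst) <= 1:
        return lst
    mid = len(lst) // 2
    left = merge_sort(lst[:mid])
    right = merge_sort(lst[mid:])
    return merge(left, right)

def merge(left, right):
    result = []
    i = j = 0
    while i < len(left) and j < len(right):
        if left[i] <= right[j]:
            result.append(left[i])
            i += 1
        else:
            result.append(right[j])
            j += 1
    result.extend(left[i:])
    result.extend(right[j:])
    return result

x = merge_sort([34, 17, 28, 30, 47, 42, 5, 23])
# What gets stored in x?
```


merge_sort([34, 17, 28, 30, 47, 42, 5, 23])
Split into [34, 17, 28, 30] and [47, 42, 5, 23]
Left sorted: [17, 28, 30, 34]
Right sorted: [5, 23, 42, 47]
Merge [17, 28, 30, 34] and [5, 23, 42, 47]
= [5, 17, 23, 28, 30, 34, 42, 47]


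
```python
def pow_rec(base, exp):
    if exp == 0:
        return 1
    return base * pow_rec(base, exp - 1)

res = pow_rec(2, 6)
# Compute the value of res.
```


pow_rec(2, 6)
= 2 * pow_rec(2, 5)
= 2 * 2 * pow_rec(2, 4)
= 2 * 2 * 2 * pow_rec(2, 3)
= 2 * 2 * 2 * 2 * pow_rec(2, 2)
= 2 * 2 * 2 * 2 * 2 * pow_rec(2, 1)
= 2 * 2 * 2 * 2 * 2 * 2 * pow_rec(2, 0)
= 2 * 2 * 2 * 2 * 2 * 2 * 1
= 64


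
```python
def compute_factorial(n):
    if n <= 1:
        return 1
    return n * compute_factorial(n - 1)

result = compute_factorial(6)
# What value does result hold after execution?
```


compute_factorial(6)
= 6 * compute_factorial(5)
= 6 * 5 * compute_factorial(4)
= 6 * 5 * 4 * compute_factorial(3)
= 6 * 5 * 4 * 3 * compute_factorial(2)
= 6 * 5 * 4 * 3 * 2 * compute_factorial(1)
= 6 * 5 * 4 * 3 * 2 * 1
= 720


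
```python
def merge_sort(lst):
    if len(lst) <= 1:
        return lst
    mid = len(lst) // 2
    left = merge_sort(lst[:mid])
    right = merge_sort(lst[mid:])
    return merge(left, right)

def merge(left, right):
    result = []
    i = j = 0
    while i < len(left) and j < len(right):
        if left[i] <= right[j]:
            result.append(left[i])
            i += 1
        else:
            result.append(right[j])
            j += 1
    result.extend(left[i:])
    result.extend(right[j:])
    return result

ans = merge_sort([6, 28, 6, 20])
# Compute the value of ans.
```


merge_sort([6, 28, 6, 20])
Split into [6, 28] and [6, 20]
Left sorted: [6, 28]
Right sorted: [6, 20]
Merge [6, 28] and [6, 20]
= [6, 6, 20, 28]


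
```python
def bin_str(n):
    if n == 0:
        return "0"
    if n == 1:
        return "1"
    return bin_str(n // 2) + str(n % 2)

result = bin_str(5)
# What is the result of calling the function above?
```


bin_str(5)
= bin_str(2) + "1"
= bin_str(1) + "0" + "1"
= "1" + "0" + "1"
= "101"


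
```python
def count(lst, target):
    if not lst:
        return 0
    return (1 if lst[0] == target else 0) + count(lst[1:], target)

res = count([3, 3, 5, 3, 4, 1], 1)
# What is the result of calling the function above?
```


count([3, 3, 5, 3, 4, 1], 1)
lst[0]=3 != 1: 0 + count([3, 5, 3, 4, 1], 1)
lst[0]=3 != 1: 0 + count([5, 3, 4, 1], 1)
lst[0]=5 != 1: 0 + count([3, 4, 1], 1)
lst[0]=3 != 1: 0 + count([4, 1], 1)
lst[0]=4 != 1: 0 + count([1], 1)
lst[0]=1 == 1: 1 + count([], 1)
= 1


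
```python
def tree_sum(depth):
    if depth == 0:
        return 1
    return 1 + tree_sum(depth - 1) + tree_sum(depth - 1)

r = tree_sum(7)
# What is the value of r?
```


tree_sum(7)
= 1 + tree_sum(6) + tree_sum(6)
= 1 + 2 * tree_sum(6)
tree_sum(k) = 2^(k+1) - 1
tree_sum(0) = 1
tree_sum(1) = 3
tree_sum(2) = 7
tree_sum(3) = 15
tree_sum(4) = 31
tree_sum(7) = 2^8 - 1 = 255


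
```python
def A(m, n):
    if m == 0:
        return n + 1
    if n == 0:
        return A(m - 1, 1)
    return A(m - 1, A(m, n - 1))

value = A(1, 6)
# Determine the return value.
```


A(1, 6)
= A(0, A(1, 5))
First compute A(1, 5) = 7
= A(0, 7)
= 8


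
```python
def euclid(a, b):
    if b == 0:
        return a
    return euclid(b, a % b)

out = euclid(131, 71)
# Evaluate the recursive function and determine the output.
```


euclid(131, 71)
= euclid(71, 131 % 71) = euclid(71, 60)
= euclid(60, 71 % 60) = euclid(60, 11)
= euclid(11, 60 % 11) = euclid(11, 5)
= euclid(5, 11 % 5) = euclid(5, 1)
= euclid(1, 5 % 1) = euclid(1, 0)
b == 0, return a = 1


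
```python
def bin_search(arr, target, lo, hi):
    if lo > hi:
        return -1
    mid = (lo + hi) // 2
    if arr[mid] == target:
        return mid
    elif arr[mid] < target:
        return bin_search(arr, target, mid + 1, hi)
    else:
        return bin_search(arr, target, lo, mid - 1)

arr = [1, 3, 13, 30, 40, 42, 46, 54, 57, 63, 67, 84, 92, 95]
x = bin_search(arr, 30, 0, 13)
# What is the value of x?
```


bin_search(arr, 30, 0, 13)
lo=0, hi=13, mid=6, arr[mid]=46
46 > 30, search left half
lo=0, hi=5, mid=2, arr[mid]=13
13 < 30, search right half
lo=3, hi=5, mid=4, arr[mid]=40
40 > 30, search left half
lo=3, hi=3, mid=3, arr[mid]=30
arr[3] == 30, found at index 3
= 3


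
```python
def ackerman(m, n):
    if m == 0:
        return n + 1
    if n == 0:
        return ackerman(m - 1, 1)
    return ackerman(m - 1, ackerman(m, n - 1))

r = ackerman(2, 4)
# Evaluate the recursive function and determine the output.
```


ackerman(2, 4)
= ackerman(1, ackerman(2, 3))
First compute ackerman(2, 3) = 9
= ackerman(1, 9)
= 11


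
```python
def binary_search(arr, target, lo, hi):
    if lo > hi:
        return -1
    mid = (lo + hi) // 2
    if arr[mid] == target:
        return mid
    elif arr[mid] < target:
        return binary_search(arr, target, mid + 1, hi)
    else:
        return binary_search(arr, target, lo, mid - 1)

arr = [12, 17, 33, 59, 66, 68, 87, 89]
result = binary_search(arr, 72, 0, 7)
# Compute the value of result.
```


binary_search(arr, 72, 0, 7)
lo=0, hi=7, mid=3, arr[mid]=59
59 < 72, search right half
lo=4, hi=7, mid=5, arr[mid]=68
68 < 72, search right half
lo=6, hi=7, mid=6, arr[mid]=87
87 > 72, search left half
lo > hi, target not found, return -1
= -1


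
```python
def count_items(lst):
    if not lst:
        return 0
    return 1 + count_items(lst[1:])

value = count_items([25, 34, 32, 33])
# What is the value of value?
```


count_items([25, 34, 32, 33])
= 1 + count_items([34, 32, 33])
= 1 + 1 + count_items([32, 33])
= 1 + 1 + 1 + count_items([33])
= 1 + 1 + 1 + 1 + count_items([])
= 1 + 1 + 1 + 1 + 0
= 4


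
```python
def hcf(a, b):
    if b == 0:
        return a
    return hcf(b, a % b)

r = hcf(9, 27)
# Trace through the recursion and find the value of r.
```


hcf(9, 27)
= hcf(27, 9 % 27) = hcf(27, 9)
= hcf(9, 27 % 9) = hcf(9, 0)
b == 0, return a = 9


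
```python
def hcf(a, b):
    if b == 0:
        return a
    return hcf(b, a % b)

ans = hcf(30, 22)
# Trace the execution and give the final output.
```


hcf(30, 22)
= hcf(22, 30 % 22) = hcf(22, 8)
= hcf(8, 22 % 8) = hcf(8, 6)
= hcf(6, 8 % 6) = hcf(6, 2)
= hcf(2, 6 % 2) = hcf(2, 0)
b == 0, return a = 2


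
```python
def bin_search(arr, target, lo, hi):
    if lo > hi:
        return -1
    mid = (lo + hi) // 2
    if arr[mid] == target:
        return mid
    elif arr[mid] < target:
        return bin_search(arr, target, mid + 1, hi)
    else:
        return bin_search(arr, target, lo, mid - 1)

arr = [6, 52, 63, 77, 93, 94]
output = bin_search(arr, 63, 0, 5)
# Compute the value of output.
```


bin_search(arr, 63, 0, 5)
lo=0, hi=5, mid=2, arr[mid]=63
arr[2] == 63, found at index 2
= 2


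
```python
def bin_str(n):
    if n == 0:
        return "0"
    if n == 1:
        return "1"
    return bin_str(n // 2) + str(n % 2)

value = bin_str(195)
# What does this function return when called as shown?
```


bin_str(195)
= bin_str(97) + "1"
= bin_str(48) + "1" + "1"
= bin_str(24) + "0" + "1" + "1"
= bin_str(12) + "0" + "0" + "1" + "1"
= bin_str(6) + "0" + "0" + "0" + "1" + "1"
= bin_str(3) + "0" + "0" + "0" + "0" + "1" + "1"
= bin_str(1) + "1" + "0" + "0" + "0" + "0" + "1" + "1"
= "1" + "1" + "0" + "0" + "0" + "0" + "1" + "1"
= "11000011"


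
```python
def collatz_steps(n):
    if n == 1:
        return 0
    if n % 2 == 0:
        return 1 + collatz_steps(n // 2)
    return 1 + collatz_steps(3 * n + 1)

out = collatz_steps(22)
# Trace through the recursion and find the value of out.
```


collatz_steps(22)
22 is even -> collatz_steps(11)
11 is odd -> 3*11+1 = 34 -> collatz_steps(34)
34 is even -> collatz_steps(17)
17 is odd -> 3*17+1 = 52 -> collatz_steps(52)
52 is even -> collatz_steps(26)
26 is even -> collatz_steps(13)
13 is odd -> 3*13+1 = 40 -> collatz_steps(40)
40 is even -> collatz_steps(20)
20 is even -> collatz_steps(10)
10 is even -> collatz_steps(5)
5 is odd -> 3*5+1 = 16 -> collatz_steps(16)
16 is even -> collatz_steps(8)
8 is even -> collatz_steps(4)
4 is even -> collatz_steps(2)
2 is even -> collatz_steps(1)
Reached 1 after 15 steps
= 15


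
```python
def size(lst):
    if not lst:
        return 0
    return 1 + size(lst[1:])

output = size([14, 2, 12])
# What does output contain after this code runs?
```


size([14, 2, 12])
= 1 + size([2, 12])
= 1 + 1 + size([12])
= 1 + 1 + 1 + size([])
= 1 + 1 + 1 + 0
= 3


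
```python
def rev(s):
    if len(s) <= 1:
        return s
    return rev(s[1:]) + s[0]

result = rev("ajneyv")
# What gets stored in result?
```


rev("ajneyv")
= rev("jneyv") + "a"
= rev("neyv") + "j" + "a"
= rev("eyv") + "n" + "j" + "a"
= rev("yv") + "e" + "n" + "j" + "a"
= rev("v") + "y" + "e" + "n" + "j" + "a"
= "v" + "y" + "e" + "n" + "j" + "a"
= "vyenja"


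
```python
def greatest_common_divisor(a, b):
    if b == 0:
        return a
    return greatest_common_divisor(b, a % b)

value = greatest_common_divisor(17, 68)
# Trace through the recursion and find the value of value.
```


greatest_common_divisor(17, 68)
= greatest_common_divisor(68, 17 % 68) = greatest_common_divisor(68, 17)
= greatest_common_divisor(17, 68 % 17) = greatest_common_divisor(17, 0)
b == 0, return a = 17


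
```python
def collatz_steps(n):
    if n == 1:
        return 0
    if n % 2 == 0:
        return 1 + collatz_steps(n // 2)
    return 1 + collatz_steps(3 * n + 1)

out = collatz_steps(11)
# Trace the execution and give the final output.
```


collatz_steps(11)
11 is odd -> 3*11+1 = 34 -> collatz_steps(34)
34 is even -> collatz_steps(17)
17 is odd -> 3*17+1 = 52 -> collatz_steps(52)
52 is even -> collatz_steps(26)
26 is even -> collatz_steps(13)
13 is odd -> 3*13+1 = 40 -> collatz_steps(40)
40 is even -> collatz_steps(20)
20 is even -> collatz_steps(10)
10 is even -> collatz_steps(5)
5 is odd -> 3*5+1 = 16 -> collatz_steps(16)
16 is even -> collatz_steps(8)
8 is even -> collatz_steps(4)
4 is even -> collatz_steps(2)
2 is even -> collatz_steps(1)
Reached 1 after 14 steps
= 14


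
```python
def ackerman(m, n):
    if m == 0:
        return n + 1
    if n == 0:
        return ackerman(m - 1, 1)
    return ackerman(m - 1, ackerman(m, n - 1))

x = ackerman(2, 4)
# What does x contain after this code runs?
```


ackerman(2, 4)
= ackerman(1, ackerman(2, 3))
First compute ackerman(2, 3) = 9
= ackerman(1, 9)
= 11


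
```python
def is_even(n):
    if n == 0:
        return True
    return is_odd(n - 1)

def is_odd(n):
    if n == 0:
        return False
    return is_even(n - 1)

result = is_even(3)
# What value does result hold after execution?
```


is_even(3)
= is_odd(2)
= is_even(1)
= is_odd(0)
n == 0: return False
= False


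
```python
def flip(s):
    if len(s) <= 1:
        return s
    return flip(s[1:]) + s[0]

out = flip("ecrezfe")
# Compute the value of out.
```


flip("ecrezfe")
= flip("crezfe") + "e"
= flip("rezfe") + "c" + "e"
= flip("ezfe") + "r" + "c" + "e"
= flip("zfe") + "e" + "r" + "c" + "e"
= flip("fe") + "z" + "e" + "r" + "c" + "e"
= flip("e") + "f" + "z" + "e" + "r" + "c" + "e"
= "e" + "f" + "z" + "e" + "r" + "c" + "e"
= "efzerce"


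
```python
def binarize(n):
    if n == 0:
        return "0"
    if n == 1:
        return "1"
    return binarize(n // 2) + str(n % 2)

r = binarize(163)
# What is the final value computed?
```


binarize(163)
= binarize(81) + "1"
= binarize(40) + "1" + "1"
= binarize(20) + "0" + "1" + "1"
= binarize(10) + "0" + "0" + "1" + "1"
= binarize(5) + "0" + "0" + "0" + "1" + "1"
= binarize(2) + "1" + "0" + "0" + "0" + "1" + "1"
= binarize(1) + "0" + "1" + "0" + "0" + "0" + "1" + "1"
= "1" + "0" + "1" + "0" + "0" + "0" + "1" + "1"
= "10100011"


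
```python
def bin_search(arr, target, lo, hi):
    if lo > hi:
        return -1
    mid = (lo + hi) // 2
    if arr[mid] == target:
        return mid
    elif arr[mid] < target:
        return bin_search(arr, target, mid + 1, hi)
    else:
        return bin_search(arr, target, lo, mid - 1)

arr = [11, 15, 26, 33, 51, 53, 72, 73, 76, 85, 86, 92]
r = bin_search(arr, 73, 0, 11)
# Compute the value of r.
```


bin_search(arr, 73, 0, 11)
lo=0, hi=11, mid=5, arr[mid]=53
53 < 73, search right half
lo=6, hi=11, mid=8, arr[mid]=76
76 > 73, search left half
lo=6, hi=7, mid=6, arr[mid]=72
72 < 73, search right half
lo=7, hi=7, mid=7, arr[mid]=73
arr[7] == 73, found at index 7
= 7


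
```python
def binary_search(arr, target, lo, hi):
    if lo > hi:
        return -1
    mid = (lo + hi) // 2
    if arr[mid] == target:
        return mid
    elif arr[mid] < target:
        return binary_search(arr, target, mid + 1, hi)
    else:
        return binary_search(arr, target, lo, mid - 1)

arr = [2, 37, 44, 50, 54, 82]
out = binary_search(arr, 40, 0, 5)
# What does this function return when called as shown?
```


binary_search(arr, 40, 0, 5)
lo=0, hi=5, mid=2, arr[mid]=44
44 > 40, search left half
lo=0, hi=1, mid=0, arr[mid]=2
2 < 40, search right half
lo=1, hi=1, mid=1, arr[mid]=37
37 < 40, search right half
lo > hi, target not found, return -1
= -1


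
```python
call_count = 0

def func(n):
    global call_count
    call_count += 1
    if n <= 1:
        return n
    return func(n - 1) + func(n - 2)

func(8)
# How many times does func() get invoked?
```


func(8) calls func(7) and func(6); each non-base call branches into two more.
Let C(k) = total number of calls made by func(k), including the call to func(k) itself.
Base cases: C(0) = 1, C(1) = 1
Recurrence: C(k) = 1 + C(k-1) + C(k-2)
  C(2) = 1 + C(1) + C(0) = 1 + 1 + 1 = 3
  C(3) = 1 + C(2) + C(1) = 1 + 3 + 1 = 5
  C(4) = 1 + C(3) + C(2) = 1 + 5 + 3 = 9
  C(5) = 1 + C(4) + C(3) = 1 + 9 + 5 = 15
  C(6) = 1 + C(5) + C(4) = 1 + 15 + 9 = 25
  C(7) = 1 + C(6) + C(5) = 1 + 25 + 15 = 41
  C(8) = 1 + C(7) + C(6) = 1 + 41 + 25 = 67
Total calls = C(8) = 67


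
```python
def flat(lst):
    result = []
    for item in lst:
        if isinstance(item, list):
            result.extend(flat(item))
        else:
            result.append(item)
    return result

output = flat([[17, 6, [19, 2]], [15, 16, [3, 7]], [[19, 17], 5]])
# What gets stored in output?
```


flat([[17, 6, [19, 2]], [15, 16, [3, 7]], [[19, 17], 5]])
Processing each element:
  [17, 6, [19, 2]] is a list -> flat recursively -> [17, 6, 19, 2]
  [15, 16, [3, 7]] is a list -> flat recursively -> [15, 16, 3, 7]
  [[19, 17], 5] is a list -> flat recursively -> [19, 17, 5]
= [17, 6, 19, 2, 15, 16, 3, 7, 19, 17, 5]


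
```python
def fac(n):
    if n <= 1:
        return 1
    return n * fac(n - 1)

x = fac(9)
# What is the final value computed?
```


fac(9)
= 9 * fac(8)
= 9 * 8 * fac(7)
= 9 * 8 * 7 * fac(6)
= 9 * 8 * 7 * 6 * fac(5)
= 9 * 8 * 7 * 6 * 5 * fac(4)
= 9 * 8 * 7 * 6 * 5 * 4 * fac(3)
= 9 * 8 * 7 * 6 * 5 * 4 * 3 * fac(2)
= 9 * 8 * 7 * 6 * 5 * 4 * 3 * 2 * fac(1)
= 9 * 8 * 7 * 6 * 5 * 4 * 3 * 2 * 1
= 362880


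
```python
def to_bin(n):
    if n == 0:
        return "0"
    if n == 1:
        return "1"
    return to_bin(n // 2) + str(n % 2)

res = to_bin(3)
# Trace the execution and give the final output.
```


to_bin(3)
= to_bin(1) + "1"
= "1" + "1"
= "11"


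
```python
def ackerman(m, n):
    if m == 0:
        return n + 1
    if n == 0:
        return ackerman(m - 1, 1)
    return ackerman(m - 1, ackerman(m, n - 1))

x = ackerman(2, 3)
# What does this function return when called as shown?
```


ackerman(2, 3)
= ackerman(1, ackerman(2, 2))
First compute ackerman(2, 2) = 7
= ackerman(1, 7)
= 9


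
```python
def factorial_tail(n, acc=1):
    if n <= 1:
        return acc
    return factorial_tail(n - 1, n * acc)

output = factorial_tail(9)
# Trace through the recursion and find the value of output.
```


factorial_tail(9, 1)
= factorial_tail(8, 9 * 1) = factorial_tail(8, 9)
= factorial_tail(7, 8 * 9) = factorial_tail(7, 72)
= factorial_tail(6, 7 * 72) = factorial_tail(6, 504)
= factorial_tail(5, 6 * 504) = factorial_tail(5, 3024)
= factorial_tail(4, 5 * 3024) = factorial_tail(4, 15120)
= factorial_tail(3, 4 * 15120) = factorial_tail(3, 60480)
= factorial_tail(2, 3 * 60480) = factorial_tail(2, 181440)
= factorial_tail(1, 2 * 181440) = factorial_tail(1, 362880)
n <= 1, return acc = 362880


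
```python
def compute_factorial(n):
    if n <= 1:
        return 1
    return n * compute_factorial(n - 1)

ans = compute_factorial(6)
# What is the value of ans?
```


compute_factorial(6)
= 6 * compute_factorial(5)
= 6 * 5 * compute_factorial(4)
= 6 * 5 * 4 * compute_factorial(3)
= 6 * 5 * 4 * 3 * compute_factorial(2)
= 6 * 5 * 4 * 3 * 2 * compute_factorial(1)
= 6 * 5 * 4 * 3 * 2 * 1
= 720


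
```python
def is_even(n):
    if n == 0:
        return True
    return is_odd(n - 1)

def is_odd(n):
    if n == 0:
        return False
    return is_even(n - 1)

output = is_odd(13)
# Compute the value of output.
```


is_odd(13)
= is_even(12)
= is_odd(11)
= is_even(10)
= is_odd(9)
= is_even(8)
= is_odd(7)
= is_even(6)
= is_odd(5)
= is_even(4)
= is_odd(3)
= is_even(2)
= is_odd(1)
= is_even(0)
n == 0: return True
= True


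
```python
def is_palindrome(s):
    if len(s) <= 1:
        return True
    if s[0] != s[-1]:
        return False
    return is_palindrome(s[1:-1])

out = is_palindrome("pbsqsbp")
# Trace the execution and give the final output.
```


is_palindrome("pbsqsbp")
"pbsqsbp": s[0]='p' == s[-1]='p' -> is_palindrome("bsqsb")
"bsqsb": s[0]='b' == s[-1]='b' -> is_palindrome("sqs")
"sqs": s[0]='s' == s[-1]='s' -> is_palindrome("q")
"q": len <= 1 -> True
= True


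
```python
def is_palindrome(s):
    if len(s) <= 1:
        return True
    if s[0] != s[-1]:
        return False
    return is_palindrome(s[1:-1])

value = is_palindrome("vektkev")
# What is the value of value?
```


is_palindrome("vektkev")
"vektkev": s[0]='v' == s[-1]='v' -> is_palindrome("ektke")
"ektke": s[0]='e' == s[-1]='e' -> is_palindrome("ktk")
"ktk": s[0]='k' == s[-1]='k' -> is_palindrome("t")
"t": len <= 1 -> True
= True
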